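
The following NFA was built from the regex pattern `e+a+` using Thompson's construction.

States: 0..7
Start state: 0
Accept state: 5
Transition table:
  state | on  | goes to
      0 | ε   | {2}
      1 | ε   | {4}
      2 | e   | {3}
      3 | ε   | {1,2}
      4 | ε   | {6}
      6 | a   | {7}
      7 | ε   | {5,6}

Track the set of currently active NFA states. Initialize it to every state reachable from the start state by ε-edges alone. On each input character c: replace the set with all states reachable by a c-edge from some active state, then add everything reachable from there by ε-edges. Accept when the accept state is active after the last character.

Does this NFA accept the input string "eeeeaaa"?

start: ε-closure({0}) = {0,2}
'e' @ 1: {1,2,3,4,6}
'e' @ 2: {1,2,3,4,6}
'e' @ 3: {1,2,3,4,6}
'e' @ 4: {1,2,3,4,6}
'a' @ 5: {5,6,7}  (accept∈set)
'a' @ 6: {5,6,7}  (accept∈set)
'a' @ 7: {5,6,7}  (accept∈set)
end set {5,6,7} — state 5 in

Answer: ACCEPT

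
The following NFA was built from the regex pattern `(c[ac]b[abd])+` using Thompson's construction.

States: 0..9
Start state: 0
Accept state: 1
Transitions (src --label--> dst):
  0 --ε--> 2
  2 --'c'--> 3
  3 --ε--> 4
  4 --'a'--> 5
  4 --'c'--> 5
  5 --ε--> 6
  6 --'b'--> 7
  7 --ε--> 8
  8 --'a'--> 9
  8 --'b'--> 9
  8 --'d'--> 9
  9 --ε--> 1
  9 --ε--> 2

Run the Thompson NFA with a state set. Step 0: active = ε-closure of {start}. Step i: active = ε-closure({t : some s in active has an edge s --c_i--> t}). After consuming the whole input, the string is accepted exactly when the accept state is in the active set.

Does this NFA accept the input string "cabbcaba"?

start: ε-closure({0}) = {0,2}
'c' @ 1: {3,4}
'a' @ 2: {5,6}
'b' @ 3: {7,8}
'b' @ 4: {1,2,9}  [accepting]
'c' @ 5: {3,4}
'a' @ 6: {5,6}
'b' @ 7: {7,8}
'a' @ 8: {1,2,9}  [accepting]
final: {1,2,9}; accept 1 in set

Answer: ACCEPT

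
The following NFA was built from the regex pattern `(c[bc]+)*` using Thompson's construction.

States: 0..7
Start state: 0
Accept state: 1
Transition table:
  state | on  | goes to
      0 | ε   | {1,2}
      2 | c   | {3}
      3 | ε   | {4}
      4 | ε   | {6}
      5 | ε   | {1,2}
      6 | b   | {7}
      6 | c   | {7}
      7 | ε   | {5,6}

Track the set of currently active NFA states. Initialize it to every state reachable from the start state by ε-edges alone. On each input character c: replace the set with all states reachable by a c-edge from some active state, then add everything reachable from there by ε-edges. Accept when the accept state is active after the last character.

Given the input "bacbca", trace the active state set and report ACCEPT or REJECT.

Answer: REJECT

Derivation:
start: ε-closure({0}) = {0,1,2}
'b' @ 1: {}  — no active states
rest 'acbca' ignored (set empty)
end set {} — state 1 not in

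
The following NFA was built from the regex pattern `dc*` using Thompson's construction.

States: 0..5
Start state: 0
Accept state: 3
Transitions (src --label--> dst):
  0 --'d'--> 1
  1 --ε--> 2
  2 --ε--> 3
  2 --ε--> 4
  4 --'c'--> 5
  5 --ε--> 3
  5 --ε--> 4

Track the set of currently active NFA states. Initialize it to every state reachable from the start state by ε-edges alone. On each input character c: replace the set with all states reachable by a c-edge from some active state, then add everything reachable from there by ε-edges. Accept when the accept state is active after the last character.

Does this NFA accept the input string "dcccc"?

initial (ε-close {0}): {0}
'd' @ 1: {1,2,3,4}  ✓accept
'c' @ 2: {3,4,5}  ✓accept
'c' @ 3: {3,4,5}  ✓accept
'c' @ 4: {3,4,5}  ✓accept
'c' @ 5: {3,4,5}  ✓accept
after full input: {3,4,5}  (accept=3 in)

Answer: ACCEPT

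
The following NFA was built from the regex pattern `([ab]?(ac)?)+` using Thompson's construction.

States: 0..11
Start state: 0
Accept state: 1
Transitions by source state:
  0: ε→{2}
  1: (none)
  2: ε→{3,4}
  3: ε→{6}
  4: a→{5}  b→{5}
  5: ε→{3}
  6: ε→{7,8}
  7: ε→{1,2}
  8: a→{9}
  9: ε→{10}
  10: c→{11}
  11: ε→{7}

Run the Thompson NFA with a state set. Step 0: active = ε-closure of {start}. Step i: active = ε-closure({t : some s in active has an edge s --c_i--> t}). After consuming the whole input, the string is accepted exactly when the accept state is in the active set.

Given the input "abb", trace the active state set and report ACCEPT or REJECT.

Answer: ACCEPT

Steps:
initial (ε-close {0}): {0,1,2,3,4,6,7,8}
'a' @ 1: {1,2,3,4,5,6,7,8,9,10}  (accept∈set)
'b' @ 2: {1,2,3,4,5,6,7,8}  (accept∈set)
'b' @ 3: {1,2,3,4,5,6,7,8}  (accept∈set)
after full input: {1,2,3,4,5,6,7,8}  (accept=1 in)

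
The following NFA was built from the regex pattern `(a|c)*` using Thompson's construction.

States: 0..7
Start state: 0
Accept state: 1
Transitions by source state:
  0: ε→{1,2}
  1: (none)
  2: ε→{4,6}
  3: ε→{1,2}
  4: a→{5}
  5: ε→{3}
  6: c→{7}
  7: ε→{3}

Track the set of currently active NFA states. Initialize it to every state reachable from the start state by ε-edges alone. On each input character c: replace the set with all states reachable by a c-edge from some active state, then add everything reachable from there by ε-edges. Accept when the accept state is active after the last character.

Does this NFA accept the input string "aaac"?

Answer: ACCEPT

Steps:
initial (ε-close {0}): {0,1,2,4,6}
'a' @ 1: {1,2,3,4,5,6}  ✓accept
'a' @ 2: {1,2,3,4,5,6}  ✓accept
'a' @ 3: {1,2,3,4,5,6}  ✓accept
'c' @ 4: {1,2,3,4,6,7}  ✓accept
after full input: {1,2,3,4,6,7}  (accept=1 in)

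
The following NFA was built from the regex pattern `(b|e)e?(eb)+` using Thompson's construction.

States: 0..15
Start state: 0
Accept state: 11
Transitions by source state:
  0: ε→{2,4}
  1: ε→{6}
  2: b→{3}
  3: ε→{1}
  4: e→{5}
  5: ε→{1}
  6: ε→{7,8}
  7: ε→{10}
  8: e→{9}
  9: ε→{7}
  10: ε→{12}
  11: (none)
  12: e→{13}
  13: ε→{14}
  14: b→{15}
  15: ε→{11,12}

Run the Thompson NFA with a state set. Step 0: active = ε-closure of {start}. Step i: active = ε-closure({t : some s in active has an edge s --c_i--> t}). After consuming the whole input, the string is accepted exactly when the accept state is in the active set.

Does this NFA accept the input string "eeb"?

Answer: ACCEPT

Steps:
start: ε-closure({0}) = {0,2,4}
'e' @ 1: {1,5,6,7,8,10,12}
'e' @ 2: {7,9,10,12,13,14}
'b' @ 3: {11,12,15}  [accepting]
end set {11,12,15} — state 11 in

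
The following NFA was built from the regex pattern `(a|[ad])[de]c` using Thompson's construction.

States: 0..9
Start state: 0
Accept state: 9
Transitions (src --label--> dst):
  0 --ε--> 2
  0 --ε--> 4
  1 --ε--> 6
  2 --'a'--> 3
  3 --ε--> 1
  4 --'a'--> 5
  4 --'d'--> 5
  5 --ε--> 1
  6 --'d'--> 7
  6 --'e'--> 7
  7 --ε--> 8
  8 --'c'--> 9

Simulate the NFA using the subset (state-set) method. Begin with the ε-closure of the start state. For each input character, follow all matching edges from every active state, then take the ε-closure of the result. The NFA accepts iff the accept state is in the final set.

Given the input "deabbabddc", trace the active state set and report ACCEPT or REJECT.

Answer: REJECT

Derivation:
initial (ε-close {0}): {0,2,4}
'd' @ 1: {1,5,6}
'e' @ 2: {7,8}
'a' @ 3: {}  — state set empty
rest 'bbabddc' ignored (set empty)
final: {}; accept 9 not in set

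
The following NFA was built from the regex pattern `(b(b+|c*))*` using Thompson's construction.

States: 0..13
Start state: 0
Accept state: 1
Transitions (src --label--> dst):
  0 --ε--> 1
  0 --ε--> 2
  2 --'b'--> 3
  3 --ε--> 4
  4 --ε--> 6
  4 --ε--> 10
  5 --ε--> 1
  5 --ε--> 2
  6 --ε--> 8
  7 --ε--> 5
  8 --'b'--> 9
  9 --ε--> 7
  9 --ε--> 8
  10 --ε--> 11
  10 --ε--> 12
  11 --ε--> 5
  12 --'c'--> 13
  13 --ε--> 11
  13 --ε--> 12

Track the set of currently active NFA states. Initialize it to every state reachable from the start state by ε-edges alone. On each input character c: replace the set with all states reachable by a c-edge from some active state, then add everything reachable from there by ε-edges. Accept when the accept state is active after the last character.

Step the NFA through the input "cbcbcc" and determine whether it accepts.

Answer: REJECT

Derivation:
initial (ε-close {0}): {0,1,2}
'c' @ 1: {}  — dead — no transitions
rest 'bcbcc' ignored (set empty)
after full input: {}  (accept=1 not in)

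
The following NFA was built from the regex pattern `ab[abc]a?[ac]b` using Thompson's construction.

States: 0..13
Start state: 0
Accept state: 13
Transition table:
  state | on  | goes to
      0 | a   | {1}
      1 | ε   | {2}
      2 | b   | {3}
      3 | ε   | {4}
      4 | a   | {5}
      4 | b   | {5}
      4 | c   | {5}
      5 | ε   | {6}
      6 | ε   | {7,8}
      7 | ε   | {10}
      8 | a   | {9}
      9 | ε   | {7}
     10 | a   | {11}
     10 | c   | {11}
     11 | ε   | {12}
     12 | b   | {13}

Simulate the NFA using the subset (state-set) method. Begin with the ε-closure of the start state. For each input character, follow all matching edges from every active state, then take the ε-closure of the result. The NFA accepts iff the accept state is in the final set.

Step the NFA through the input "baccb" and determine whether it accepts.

Answer: REJECT

Derivation:
S₀ = ε-closure({0}) = {0}
'b' @ 1: {}  — state set empty
rest 'accb' ignored (set empty)
final: {}; accept 13 not in set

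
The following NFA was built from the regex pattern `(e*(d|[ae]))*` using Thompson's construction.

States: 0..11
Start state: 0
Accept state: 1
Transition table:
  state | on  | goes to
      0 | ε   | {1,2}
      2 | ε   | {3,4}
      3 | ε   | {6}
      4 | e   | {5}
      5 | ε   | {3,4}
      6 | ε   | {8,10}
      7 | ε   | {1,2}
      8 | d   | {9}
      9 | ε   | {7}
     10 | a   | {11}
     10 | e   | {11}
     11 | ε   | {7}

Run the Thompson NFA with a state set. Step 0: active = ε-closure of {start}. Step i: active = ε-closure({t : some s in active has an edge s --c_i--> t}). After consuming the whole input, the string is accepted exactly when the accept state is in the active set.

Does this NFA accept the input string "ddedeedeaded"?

S₀ = ε-closure({0}) = {0,1,2,3,4,6,8,10}
'd' @ 1: {1,2,3,4,6,7,8,9,10}  ✓accept
'd' @ 2: {1,2,3,4,6,7,8,9,10}  ✓accept
'e' @ 3: {1,2,3,4,5,6,7,8,10,11}  ✓accept
'd' @ 4: {1,2,3,4,6,7,8,9,10}  ✓accept
'e' @ 5: {1,2,3,4,5,6,7,8,10,11}  ✓accept
'e' @ 6: {1,2,3,4,5,6,7,8,10,11}  ✓accept
'd' @ 7: {1,2,3,4,6,7,8,9,10}  ✓accept
'e' @ 8: {1,2,3,4,5,6,7,8,10,11}  ✓accept
'a' @ 9: {1,2,3,4,6,7,8,10,11}  ✓accept
'd' @ 10: {1,2,3,4,6,7,8,9,10}  ✓accept
'e' @ 11: {1,2,3,4,5,6,7,8,10,11}  ✓accept
'd' @ 12: {1,2,3,4,6,7,8,9,10}  ✓accept
end set {1,2,3,4,6,7,8,9,10} — state 1 in

Answer: ACCEPT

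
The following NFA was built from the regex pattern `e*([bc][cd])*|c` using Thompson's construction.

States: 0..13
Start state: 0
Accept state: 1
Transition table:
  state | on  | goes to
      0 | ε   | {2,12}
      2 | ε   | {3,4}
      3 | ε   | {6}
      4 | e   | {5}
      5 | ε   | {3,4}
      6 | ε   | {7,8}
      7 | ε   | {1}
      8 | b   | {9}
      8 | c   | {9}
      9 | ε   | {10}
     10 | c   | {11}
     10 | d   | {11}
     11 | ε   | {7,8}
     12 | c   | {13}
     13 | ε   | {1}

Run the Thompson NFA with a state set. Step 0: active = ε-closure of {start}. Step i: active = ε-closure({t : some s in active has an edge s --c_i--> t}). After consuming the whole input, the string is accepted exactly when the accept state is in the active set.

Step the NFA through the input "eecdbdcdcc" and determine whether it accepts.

S₀ = ε-closure({0}) = {0,1,2,3,4,6,7,8,12}
'e' @ 1: {1,3,4,5,6,7,8}  ✓accept
'e' @ 2: {1,3,4,5,6,7,8}  ✓accept
'c' @ 3: {9,10}
'd' @ 4: {1,7,8,11}  ✓accept
'b' @ 5: {9,10}
'd' @ 6: {1,7,8,11}  ✓accept
'c' @ 7: {9,10}
'd' @ 8: {1,7,8,11}  ✓accept
'c' @ 9: {9,10}
'c' @ 10: {1,7,8,11}  ✓accept
after full input: {1,7,8,11}  (accept=1 in)

Answer: ACCEPT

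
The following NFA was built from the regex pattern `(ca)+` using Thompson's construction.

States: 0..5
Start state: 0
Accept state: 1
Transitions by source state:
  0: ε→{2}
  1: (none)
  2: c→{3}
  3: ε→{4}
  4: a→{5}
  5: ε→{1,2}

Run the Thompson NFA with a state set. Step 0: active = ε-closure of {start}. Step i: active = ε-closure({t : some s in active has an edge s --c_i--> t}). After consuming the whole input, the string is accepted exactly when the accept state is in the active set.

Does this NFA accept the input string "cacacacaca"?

Answer: ACCEPT

Trace:
S₀ = ε-closure({0}) = {0,2}
'c' @ 1: {3,4}
'a' @ 2: {1,2,5}  ✓accept
'c' @ 3: {3,4}
'a' @ 4: {1,2,5}  ✓accept
'c' @ 5: {3,4}
'a' @ 6: {1,2,5}  ✓accept
'c' @ 7: {3,4}
'a' @ 8: {1,2,5}  ✓accept
'c' @ 9: {3,4}
'a' @ 10: {1,2,5}  ✓accept
final: {1,2,5}; accept 1 in set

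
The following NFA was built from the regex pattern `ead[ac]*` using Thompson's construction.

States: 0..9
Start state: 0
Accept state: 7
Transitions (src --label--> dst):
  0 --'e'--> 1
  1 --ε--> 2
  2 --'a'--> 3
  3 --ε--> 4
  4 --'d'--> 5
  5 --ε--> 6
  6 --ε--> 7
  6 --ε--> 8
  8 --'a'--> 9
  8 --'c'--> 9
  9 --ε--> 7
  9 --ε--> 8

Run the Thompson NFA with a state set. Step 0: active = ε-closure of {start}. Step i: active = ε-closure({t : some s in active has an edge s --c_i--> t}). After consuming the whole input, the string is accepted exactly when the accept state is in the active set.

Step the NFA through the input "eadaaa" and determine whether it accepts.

Answer: ACCEPT

Trace:
start: ε-closure({0}) = {0}
'e' @ 1: {1,2}
'a' @ 2: {3,4}
'd' @ 3: {5,6,7,8}  (accept∈set)
'a' @ 4: {7,8,9}  (accept∈set)
'a' @ 5: {7,8,9}  (accept∈set)
'a' @ 6: {7,8,9}  (accept∈set)
after full input: {7,8,9}  (accept=7 in)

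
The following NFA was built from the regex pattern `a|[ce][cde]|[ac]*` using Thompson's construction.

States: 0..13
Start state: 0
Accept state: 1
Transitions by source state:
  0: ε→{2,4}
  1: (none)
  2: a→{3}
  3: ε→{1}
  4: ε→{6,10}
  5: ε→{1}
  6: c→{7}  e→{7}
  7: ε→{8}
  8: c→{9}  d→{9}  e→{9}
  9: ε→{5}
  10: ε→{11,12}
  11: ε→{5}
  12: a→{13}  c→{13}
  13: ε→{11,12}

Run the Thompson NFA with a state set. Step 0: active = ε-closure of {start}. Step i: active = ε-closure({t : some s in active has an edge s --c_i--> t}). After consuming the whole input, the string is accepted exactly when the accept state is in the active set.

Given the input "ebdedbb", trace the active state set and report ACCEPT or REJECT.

start: ε-closure({0}) = {0,1,2,4,5,6,10,11,12}
'e' @ 1: {7,8}
'b' @ 2: {}  — no active states
rest 'dedbb' ignored (set empty)
final: {}; accept 1 not in set

Answer: REJECT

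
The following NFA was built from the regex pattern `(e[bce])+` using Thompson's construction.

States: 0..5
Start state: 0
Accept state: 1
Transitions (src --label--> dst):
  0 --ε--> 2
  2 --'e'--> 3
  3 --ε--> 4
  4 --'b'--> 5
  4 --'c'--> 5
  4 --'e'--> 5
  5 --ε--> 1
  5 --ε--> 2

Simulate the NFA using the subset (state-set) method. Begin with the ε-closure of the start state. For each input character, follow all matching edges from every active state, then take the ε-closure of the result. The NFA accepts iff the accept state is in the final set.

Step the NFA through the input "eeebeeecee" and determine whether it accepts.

Answer: ACCEPT

Steps:
S₀ = ε-closure({0}) = {0,2}
'e' @ 1: {3,4}
'e' @ 2: {1,2,5}  (accept∈set)
'e' @ 3: {3,4}
'b' @ 4: {1,2,5}  (accept∈set)
'e' @ 5: {3,4}
'e' @ 6: {1,2,5}  (accept∈set)
'e' @ 7: {3,4}
'c' @ 8: {1,2,5}  (accept∈set)
'e' @ 9: {3,4}
'e' @ 10: {1,2,5}  (accept∈set)
final: {1,2,5}; accept 1 in set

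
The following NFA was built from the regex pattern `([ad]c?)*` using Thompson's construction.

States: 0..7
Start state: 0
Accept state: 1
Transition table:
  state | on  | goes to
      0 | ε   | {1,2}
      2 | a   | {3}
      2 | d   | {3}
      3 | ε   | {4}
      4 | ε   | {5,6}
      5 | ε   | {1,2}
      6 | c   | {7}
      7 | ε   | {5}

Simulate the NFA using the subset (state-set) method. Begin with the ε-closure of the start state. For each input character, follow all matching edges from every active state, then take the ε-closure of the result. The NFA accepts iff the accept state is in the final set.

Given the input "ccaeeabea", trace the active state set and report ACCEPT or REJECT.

Answer: REJECT

Derivation:
start: ε-closure({0}) = {0,1,2}
'c' @ 1: {}  — state set empty
rest 'caeeabea' ignored (set empty)
end set {} — state 1 not in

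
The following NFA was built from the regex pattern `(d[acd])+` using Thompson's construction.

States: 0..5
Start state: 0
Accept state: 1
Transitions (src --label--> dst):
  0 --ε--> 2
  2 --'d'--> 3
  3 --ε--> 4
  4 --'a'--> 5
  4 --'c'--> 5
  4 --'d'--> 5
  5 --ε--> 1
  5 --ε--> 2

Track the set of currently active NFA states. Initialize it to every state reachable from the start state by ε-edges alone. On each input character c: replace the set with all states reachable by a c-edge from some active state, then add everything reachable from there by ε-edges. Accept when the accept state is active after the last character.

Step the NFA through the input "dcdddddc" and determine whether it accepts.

Answer: ACCEPT

Derivation:
S₀ = ε-closure({0}) = {0,2}
'd' @ 1: {3,4}
'c' @ 2: {1,2,5}  ✓accept
'd' @ 3: {3,4}
'd' @ 4: {1,2,5}  ✓accept
'd' @ 5: {3,4}
'd' @ 6: {1,2,5}  ✓accept
'd' @ 7: {3,4}
'c' @ 8: {1,2,5}  ✓accept
end set {1,2,5} — state 1 in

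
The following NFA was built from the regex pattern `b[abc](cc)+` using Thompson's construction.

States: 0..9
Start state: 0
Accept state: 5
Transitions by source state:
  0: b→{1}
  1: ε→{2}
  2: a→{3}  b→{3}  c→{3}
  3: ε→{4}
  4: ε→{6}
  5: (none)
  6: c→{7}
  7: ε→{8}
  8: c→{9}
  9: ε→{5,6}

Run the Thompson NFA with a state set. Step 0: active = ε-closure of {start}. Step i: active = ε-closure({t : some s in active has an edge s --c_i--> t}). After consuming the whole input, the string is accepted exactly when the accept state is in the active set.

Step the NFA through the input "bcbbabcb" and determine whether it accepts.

Answer: REJECT

Steps:
initial (ε-close {0}): {0}
'b' @ 1: {1,2}
'c' @ 2: {3,4,6}
'b' @ 3: {}  — dead — no transitions
rest 'babcb' ignored (set empty)
after full input: {}  (accept=5 not in)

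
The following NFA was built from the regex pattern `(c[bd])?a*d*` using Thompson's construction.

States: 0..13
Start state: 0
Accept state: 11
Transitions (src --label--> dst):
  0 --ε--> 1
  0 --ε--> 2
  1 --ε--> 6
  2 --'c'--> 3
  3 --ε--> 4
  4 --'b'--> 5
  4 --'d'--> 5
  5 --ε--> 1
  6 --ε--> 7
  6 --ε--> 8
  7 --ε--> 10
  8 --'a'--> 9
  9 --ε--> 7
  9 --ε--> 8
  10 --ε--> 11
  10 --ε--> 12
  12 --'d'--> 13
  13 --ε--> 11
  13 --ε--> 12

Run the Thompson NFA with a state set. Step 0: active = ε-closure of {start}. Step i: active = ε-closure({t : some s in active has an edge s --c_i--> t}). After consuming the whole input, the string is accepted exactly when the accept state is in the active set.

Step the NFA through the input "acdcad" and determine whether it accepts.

Answer: REJECT

Steps:
initial (ε-close {0}): {0,1,2,6,7,8,10,11,12}
'a' @ 1: {7,8,9,10,11,12}  (accept∈set)
'c' @ 2: {}  — no active states
rest 'dcad' ignored (set empty)
after full input: {}  (accept=11 not in)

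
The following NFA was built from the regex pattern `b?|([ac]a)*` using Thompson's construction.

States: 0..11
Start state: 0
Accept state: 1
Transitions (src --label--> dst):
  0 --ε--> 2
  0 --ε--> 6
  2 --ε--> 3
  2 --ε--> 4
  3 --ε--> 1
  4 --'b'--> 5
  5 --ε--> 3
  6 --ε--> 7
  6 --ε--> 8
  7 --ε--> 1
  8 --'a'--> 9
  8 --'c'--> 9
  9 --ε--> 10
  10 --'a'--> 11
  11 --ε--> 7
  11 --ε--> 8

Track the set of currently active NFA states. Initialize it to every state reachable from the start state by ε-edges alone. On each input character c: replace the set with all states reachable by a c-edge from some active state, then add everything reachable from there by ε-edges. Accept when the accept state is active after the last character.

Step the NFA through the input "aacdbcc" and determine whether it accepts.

Answer: REJECT

Steps:
start: ε-closure({0}) = {0,1,2,3,4,6,7,8}
'a' @ 1: {9,10}
'a' @ 2: {1,7,8,11}  ✓accept
'c' @ 3: {9,10}
'd' @ 4: {}  — no active states
rest 'bcc' ignored (set empty)
after full input: {}  (accept=1 not in)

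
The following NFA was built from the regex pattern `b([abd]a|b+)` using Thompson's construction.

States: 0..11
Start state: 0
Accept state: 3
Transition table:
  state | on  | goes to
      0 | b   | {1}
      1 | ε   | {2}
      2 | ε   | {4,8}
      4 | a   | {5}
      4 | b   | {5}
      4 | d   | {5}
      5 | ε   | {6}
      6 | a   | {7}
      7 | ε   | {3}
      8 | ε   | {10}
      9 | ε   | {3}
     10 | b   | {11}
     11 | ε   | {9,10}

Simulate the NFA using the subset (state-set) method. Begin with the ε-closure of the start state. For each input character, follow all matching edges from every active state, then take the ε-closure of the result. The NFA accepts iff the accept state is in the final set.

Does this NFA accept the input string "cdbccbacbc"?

start: ε-closure({0}) = {0}
'c' @ 1: {}  — no active states
rest 'dbccbacbc' ignored (set empty)
end set {} — state 3 not in

Answer: REJECT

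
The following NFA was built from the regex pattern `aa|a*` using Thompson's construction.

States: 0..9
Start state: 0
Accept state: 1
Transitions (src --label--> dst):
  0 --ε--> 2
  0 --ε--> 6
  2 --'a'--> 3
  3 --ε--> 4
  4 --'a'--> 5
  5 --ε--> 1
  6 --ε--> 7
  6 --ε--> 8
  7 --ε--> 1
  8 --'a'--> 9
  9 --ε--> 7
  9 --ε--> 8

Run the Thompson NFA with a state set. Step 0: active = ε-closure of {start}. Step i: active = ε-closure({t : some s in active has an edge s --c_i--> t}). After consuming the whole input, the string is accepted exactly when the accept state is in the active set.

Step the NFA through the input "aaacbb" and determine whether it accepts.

start: ε-closure({0}) = {0,1,2,6,7,8}
'a' @ 1: {1,3,4,7,8,9}  (accept∈set)
'a' @ 2: {1,5,7,8,9}  (accept∈set)
'a' @ 3: {1,7,8,9}  (accept∈set)
'c' @ 4: {}  — state set empty
rest 'bb' ignored (set empty)
final: {}; accept 1 not in set

Answer: REJECT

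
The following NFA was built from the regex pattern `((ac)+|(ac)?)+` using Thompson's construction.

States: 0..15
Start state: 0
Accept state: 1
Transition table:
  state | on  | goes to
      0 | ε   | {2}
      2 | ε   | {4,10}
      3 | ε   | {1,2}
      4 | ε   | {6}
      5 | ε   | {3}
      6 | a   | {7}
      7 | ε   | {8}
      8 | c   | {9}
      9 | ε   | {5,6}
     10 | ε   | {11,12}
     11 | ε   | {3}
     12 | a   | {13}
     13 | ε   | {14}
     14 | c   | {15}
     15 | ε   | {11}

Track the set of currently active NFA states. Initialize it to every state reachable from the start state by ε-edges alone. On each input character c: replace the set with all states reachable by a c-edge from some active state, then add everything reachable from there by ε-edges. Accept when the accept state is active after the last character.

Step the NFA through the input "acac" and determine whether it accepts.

start: ε-closure({0}) = {0,1,2,3,4,6,10,11,12}
'a' @ 1: {7,8,13,14}
'c' @ 2: {1,2,3,4,5,6,9,10,11,12,15}  (accept∈set)
'a' @ 3: {7,8,13,14}
'c' @ 4: {1,2,3,4,5,6,9,10,11,12,15}  (accept∈set)
final: {1,2,3,4,5,6,9,10,11,12,15}; accept 1 in set

Answer: ACCEPT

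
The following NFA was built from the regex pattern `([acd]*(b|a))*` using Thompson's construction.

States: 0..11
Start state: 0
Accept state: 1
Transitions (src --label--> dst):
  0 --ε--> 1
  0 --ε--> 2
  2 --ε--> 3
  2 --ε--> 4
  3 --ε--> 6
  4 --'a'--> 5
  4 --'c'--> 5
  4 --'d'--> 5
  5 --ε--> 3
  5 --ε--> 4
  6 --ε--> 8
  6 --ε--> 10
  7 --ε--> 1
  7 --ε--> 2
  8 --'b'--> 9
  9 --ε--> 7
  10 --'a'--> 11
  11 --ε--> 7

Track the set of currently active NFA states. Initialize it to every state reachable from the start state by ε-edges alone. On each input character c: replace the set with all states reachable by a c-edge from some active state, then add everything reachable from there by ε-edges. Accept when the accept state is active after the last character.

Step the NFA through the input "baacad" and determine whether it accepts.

Answer: REJECT

Steps:
initial (ε-close {0}): {0,1,2,3,4,6,8,10}
'b' @ 1: {1,2,3,4,6,7,8,9,10}  [accepting]
'a' @ 2: {1,2,3,4,5,6,7,8,10,11}  [accepting]
'a' @ 3: {1,2,3,4,5,6,7,8,10,11}  [accepting]
'c' @ 4: {3,4,5,6,8,10}
'a' @ 5: {1,2,3,4,5,6,7,8,10,11}  [accepting]
'd' @ 6: {3,4,5,6,8,10}
final: {3,4,5,6,8,10}; accept 1 not in set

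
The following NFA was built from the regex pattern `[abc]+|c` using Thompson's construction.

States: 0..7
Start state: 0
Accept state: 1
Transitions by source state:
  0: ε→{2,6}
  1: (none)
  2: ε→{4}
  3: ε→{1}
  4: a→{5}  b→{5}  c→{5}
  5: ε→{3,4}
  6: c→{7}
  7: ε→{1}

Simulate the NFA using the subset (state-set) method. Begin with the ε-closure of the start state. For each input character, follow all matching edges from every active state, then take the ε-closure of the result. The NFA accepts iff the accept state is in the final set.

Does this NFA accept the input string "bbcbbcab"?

start: ε-closure({0}) = {0,2,4,6}
'b' @ 1: {1,3,4,5}  ✓accept
'b' @ 2: {1,3,4,5}  ✓accept
'c' @ 3: {1,3,4,5}  ✓accept
'b' @ 4: {1,3,4,5}  ✓accept
'b' @ 5: {1,3,4,5}  ✓accept
'c' @ 6: {1,3,4,5}  ✓accept
'a' @ 7: {1,3,4,5}  ✓accept
'b' @ 8: {1,3,4,5}  ✓accept
final: {1,3,4,5}; accept 1 in set

Answer: ACCEPT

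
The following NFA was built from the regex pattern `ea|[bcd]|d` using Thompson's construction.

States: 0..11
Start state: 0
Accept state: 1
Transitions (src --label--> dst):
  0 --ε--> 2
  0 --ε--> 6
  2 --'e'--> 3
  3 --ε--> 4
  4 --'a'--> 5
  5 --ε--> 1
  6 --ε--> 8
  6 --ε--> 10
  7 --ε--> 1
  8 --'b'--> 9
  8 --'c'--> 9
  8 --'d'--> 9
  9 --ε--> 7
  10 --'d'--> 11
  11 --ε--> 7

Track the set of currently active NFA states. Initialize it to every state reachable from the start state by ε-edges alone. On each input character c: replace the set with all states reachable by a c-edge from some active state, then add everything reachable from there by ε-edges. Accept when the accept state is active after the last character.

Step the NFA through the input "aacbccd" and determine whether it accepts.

S₀ = ε-closure({0}) = {0,2,6,8,10}
'a' @ 1: {}  — dead — no transitions
rest 'acbccd' ignored (set empty)
after full input: {}  (accept=1 not in)

Answer: REJECT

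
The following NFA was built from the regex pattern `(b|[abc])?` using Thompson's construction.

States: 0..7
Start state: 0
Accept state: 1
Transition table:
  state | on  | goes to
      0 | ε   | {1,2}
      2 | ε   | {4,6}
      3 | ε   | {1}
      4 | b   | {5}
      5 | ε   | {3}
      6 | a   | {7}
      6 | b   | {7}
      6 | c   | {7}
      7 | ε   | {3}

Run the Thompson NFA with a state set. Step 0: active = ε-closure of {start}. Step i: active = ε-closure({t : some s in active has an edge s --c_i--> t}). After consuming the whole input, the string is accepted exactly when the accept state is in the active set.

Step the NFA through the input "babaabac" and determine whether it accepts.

Answer: REJECT

Derivation:
start: ε-closure({0}) = {0,1,2,4,6}
'b' @ 1: {1,3,5,7}  (accept∈set)
'a' @ 2: {}  — dead — no transitions
rest 'baabac' ignored (set empty)
after full input: {}  (accept=1 not in)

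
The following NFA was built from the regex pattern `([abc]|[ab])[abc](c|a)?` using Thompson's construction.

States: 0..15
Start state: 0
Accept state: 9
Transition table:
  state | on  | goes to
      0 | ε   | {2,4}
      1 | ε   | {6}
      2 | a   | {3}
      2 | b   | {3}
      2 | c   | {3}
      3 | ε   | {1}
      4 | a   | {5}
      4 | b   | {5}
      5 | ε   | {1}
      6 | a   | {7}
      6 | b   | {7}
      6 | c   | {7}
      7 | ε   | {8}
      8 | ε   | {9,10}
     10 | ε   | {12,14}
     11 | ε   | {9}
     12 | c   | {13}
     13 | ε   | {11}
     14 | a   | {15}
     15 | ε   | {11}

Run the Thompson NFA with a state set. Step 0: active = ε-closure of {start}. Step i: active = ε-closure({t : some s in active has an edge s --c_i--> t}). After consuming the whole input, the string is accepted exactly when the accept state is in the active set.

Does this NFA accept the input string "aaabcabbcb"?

initial (ε-close {0}): {0,2,4}
'a' @ 1: {1,3,5,6}
'a' @ 2: {7,8,9,10,12,14}  ✓accept
'a' @ 3: {9,11,15}  ✓accept
'b' @ 4: {}  — no active states
rest 'cabbcb' ignored (set empty)
final: {}; accept 9 not in set

Answer: REJECT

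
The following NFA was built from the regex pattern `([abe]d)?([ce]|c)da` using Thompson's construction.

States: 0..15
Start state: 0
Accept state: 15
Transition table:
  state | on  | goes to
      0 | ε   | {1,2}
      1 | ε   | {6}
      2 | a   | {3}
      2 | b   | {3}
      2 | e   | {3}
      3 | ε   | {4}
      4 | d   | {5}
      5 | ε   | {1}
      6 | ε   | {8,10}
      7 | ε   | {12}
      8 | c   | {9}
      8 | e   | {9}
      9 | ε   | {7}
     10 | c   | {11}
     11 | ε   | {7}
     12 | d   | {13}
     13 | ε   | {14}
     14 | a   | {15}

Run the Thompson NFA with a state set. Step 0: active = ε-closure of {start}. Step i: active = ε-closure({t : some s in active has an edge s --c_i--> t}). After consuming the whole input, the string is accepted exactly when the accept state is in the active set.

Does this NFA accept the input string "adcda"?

Answer: ACCEPT

Steps:
initial (ε-close {0}): {0,1,2,6,8,10}
'a' @ 1: {3,4}
'd' @ 2: {1,5,6,8,10}
'c' @ 3: {7,9,11,12}
'd' @ 4: {13,14}
'a' @ 5: {15}  ✓accept
after full input: {15}  (accept=15 in)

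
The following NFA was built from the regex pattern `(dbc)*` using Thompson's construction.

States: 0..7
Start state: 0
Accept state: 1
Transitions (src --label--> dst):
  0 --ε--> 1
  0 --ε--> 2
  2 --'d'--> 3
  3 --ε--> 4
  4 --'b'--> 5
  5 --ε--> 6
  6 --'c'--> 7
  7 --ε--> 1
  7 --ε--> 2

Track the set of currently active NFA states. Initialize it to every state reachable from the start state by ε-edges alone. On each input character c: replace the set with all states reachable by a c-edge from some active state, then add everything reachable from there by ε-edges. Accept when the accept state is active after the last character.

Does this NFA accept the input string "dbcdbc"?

start: ε-closure({0}) = {0,1,2}
'd' @ 1: {3,4}
'b' @ 2: {5,6}
'c' @ 3: {1,2,7}  [accepting]
'd' @ 4: {3,4}
'b' @ 5: {5,6}
'c' @ 6: {1,2,7}  [accepting]
after full input: {1,2,7}  (accept=1 in)

Answer: ACCEPT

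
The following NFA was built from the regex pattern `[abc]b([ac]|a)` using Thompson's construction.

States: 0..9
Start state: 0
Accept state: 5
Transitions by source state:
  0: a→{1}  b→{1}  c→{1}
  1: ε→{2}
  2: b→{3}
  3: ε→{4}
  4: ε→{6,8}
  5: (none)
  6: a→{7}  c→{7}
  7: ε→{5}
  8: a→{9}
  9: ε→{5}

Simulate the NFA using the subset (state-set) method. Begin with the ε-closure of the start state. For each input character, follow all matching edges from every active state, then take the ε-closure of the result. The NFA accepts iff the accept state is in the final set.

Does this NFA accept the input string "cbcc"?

Answer: REJECT

Steps:
initial (ε-close {0}): {0}
'c' @ 1: {1,2}
'b' @ 2: {3,4,6,8}
'c' @ 3: {5,7}  [accepting]
'c' @ 4: {}  — state set empty
after full input: {}  (accept=5 not in)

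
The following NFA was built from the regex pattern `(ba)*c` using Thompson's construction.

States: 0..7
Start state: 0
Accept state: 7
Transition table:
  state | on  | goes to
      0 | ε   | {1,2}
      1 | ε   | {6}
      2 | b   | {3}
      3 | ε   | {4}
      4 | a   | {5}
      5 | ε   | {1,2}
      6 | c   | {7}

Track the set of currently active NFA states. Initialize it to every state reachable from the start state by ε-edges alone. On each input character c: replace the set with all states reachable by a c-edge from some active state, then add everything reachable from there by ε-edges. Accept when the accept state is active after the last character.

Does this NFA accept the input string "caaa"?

Answer: REJECT

Trace:
initial (ε-close {0}): {0,1,2,6}
'c' @ 1: {7}  (accept∈set)
'a' @ 2: {}  — no active states
rest 'aa' ignored (set empty)
final: {}; accept 7 not in set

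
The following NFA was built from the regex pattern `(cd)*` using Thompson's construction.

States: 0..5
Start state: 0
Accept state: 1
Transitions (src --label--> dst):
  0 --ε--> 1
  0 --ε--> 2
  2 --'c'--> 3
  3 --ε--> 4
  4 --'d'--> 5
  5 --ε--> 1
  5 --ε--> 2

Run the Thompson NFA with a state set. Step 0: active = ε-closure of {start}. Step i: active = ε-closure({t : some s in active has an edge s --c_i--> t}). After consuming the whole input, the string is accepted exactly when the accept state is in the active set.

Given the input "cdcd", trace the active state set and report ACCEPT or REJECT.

S₀ = ε-closure({0}) = {0,1,2}
'c' @ 1: {3,4}
'd' @ 2: {1,2,5}  [accepting]
'c' @ 3: {3,4}
'd' @ 4: {1,2,5}  [accepting]
final: {1,2,5}; accept 1 in set

Answer: ACCEPT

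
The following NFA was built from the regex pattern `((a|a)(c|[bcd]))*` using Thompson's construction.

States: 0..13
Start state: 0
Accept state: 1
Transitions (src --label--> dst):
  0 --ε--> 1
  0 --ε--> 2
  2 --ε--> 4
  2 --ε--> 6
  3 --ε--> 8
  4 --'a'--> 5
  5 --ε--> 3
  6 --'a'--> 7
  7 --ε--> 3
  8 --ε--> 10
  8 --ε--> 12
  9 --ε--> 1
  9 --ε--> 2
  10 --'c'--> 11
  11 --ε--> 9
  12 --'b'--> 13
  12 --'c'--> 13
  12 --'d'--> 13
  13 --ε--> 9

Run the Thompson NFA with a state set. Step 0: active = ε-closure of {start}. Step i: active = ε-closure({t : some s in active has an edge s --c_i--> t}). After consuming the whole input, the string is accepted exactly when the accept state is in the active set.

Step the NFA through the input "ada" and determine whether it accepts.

Answer: REJECT

Trace:
start: ε-closure({0}) = {0,1,2,4,6}
'a' @ 1: {3,5,7,8,10,12}
'd' @ 2: {1,2,4,6,9,13}  (accept∈set)
'a' @ 3: {3,5,7,8,10,12}
final: {3,5,7,8,10,12}; accept 1 not in set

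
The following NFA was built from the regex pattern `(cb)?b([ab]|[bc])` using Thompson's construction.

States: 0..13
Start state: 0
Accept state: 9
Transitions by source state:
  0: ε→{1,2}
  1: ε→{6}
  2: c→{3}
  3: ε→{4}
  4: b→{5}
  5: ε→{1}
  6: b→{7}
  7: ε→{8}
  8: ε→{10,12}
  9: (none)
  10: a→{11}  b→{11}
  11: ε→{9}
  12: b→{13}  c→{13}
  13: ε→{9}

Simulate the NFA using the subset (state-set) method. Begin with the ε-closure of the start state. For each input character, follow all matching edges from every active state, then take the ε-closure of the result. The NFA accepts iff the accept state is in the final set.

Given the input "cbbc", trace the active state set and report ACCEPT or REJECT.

Answer: ACCEPT

Steps:
start: ε-closure({0}) = {0,1,2,6}
'c' @ 1: {3,4}
'b' @ 2: {1,5,6}
'b' @ 3: {7,8,10,12}
'c' @ 4: {9,13}  [accepting]
end set {9,13} — state 9 in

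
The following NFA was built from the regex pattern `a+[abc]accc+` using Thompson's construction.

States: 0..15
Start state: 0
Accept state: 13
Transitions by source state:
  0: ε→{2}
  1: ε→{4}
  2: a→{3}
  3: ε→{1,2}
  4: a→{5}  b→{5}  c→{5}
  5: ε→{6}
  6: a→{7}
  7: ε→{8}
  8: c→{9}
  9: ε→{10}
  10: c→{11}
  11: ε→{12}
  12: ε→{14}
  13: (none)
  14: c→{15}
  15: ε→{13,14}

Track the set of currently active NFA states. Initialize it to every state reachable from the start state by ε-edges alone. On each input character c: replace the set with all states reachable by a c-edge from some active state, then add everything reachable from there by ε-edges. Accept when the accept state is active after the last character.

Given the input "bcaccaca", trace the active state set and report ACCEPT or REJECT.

start: ε-closure({0}) = {0,2}
'b' @ 1: {}  — state set empty
rest 'caccaca' ignored (set empty)
after full input: {}  (accept=13 not in)

Answer: REJECT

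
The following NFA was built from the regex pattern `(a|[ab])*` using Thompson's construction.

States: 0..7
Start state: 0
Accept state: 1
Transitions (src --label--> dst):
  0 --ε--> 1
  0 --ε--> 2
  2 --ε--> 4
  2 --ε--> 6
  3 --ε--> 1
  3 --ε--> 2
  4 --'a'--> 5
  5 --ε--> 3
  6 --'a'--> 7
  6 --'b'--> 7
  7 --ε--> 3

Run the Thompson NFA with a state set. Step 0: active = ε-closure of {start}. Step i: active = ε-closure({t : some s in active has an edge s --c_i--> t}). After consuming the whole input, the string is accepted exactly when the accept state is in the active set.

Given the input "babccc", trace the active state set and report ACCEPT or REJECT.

Answer: REJECT

Derivation:
initial (ε-close {0}): {0,1,2,4,6}
'b' @ 1: {1,2,3,4,6,7}  [accepting]
'a' @ 2: {1,2,3,4,5,6,7}  [accepting]
'b' @ 3: {1,2,3,4,6,7}  [accepting]
'c' @ 4: {}  — dead — no transitions
rest 'cc' ignored (set empty)
after full input: {}  (accept=1 not in)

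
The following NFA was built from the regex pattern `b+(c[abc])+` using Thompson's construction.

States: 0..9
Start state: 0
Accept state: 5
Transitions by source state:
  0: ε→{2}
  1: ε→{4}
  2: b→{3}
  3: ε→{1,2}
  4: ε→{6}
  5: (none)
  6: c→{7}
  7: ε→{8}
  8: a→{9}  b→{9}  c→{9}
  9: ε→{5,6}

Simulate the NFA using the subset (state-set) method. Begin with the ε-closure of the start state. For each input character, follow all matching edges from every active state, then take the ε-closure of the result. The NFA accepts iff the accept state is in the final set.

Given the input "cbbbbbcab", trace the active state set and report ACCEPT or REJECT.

Answer: REJECT

Steps:
start: ε-closure({0}) = {0,2}
'c' @ 1: {}  — no active states
rest 'bbbbbcab' ignored (set empty)
final: {}; accept 5 not in set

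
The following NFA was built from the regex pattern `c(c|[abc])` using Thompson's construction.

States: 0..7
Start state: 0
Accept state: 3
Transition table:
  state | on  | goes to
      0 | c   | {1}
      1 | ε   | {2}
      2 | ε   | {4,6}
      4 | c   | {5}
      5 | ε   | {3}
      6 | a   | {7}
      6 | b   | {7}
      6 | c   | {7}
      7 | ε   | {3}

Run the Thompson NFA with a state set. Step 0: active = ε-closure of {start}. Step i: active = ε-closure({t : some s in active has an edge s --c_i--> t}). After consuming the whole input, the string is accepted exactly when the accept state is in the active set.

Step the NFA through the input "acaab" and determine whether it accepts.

Answer: REJECT

Steps:
S₀ = ε-closure({0}) = {0}
'a' @ 1: {}  — no active states
rest 'caab' ignored (set empty)
final: {}; accept 3 not in set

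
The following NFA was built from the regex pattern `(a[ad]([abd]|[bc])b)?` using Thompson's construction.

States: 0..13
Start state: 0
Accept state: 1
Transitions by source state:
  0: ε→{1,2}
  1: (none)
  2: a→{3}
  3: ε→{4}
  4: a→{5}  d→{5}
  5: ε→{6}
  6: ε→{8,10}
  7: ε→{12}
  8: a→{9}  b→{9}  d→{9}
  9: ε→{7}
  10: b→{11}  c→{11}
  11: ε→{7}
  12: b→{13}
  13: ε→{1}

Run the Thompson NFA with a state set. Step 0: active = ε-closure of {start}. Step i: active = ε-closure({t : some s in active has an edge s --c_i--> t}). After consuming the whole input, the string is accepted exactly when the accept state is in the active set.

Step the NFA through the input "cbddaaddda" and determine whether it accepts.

Answer: REJECT

Trace:
start: ε-closure({0}) = {0,1,2}
'c' @ 1: {}  — no active states
rest 'bddaaddda' ignored (set empty)
final: {}; accept 1 not in set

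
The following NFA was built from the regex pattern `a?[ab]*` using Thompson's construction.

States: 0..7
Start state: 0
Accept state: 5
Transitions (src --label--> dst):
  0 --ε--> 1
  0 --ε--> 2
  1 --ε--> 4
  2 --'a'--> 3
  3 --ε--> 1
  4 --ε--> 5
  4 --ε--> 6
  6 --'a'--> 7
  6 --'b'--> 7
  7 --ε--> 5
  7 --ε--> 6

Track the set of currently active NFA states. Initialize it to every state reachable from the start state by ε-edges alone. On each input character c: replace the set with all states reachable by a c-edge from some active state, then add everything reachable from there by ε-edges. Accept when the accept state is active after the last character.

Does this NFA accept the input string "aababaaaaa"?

initial (ε-close {0}): {0,1,2,4,5,6}
'a' @ 1: {1,3,4,5,6,7}  [accepting]
'a' @ 2: {5,6,7}  [accepting]
'b' @ 3: {5,6,7}  [accepting]
'a' @ 4: {5,6,7}  [accepting]
'b' @ 5: {5,6,7}  [accepting]
'a' @ 6: {5,6,7}  [accepting]
'a' @ 7: {5,6,7}  [accepting]
'a' @ 8: {5,6,7}  [accepting]
'a' @ 9: {5,6,7}  [accepting]
'a' @ 10: {5,6,7}  [accepting]
end set {5,6,7} — state 5 in

Answer: ACCEPT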